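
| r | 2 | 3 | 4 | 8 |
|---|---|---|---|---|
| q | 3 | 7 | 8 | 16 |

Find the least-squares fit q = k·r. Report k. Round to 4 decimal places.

k = 2.0108

Normal-equation sums: Σr·r = 93.
Right-hand side: Σr·q = 187.
So XᵀX·[k]ᵀ = Xᵀq: [[93]]·[k]ᵀ = [187]ᵀ.
k = 187/93 = 2.01075.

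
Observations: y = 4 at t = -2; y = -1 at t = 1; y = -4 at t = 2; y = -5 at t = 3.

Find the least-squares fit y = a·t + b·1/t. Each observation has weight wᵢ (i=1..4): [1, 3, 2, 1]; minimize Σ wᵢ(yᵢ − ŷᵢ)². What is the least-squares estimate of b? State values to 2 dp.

Setting ∂/∂a … = 0 gives: 24·a + 7·b = -42;  7·a + (139/36)·b = -32/3.
det = 24·(139/36) − 7² = 131/3.
a = ((-42)·(139/36) − 7·(-32/3))/(131/3) = -525/262; b = (24·(-32/3) − 7·(-42))/(131/3) = 114/131.

b = 0.87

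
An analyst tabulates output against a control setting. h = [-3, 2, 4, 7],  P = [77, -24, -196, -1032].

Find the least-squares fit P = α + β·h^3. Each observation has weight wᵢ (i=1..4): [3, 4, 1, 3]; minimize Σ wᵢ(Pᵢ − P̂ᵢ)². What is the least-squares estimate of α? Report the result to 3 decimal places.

α = -2.037

XᵀWX·[α, β]ᵀ = XᵀWP reads: 11·α + 1044·β = -3157;  1044·α + 359486·β = -1081477.
(Σwᵢ·1 = 11, Σwᵢ·h^3 = 1044, Σwᵢ·h^3·h^3 = 359486, Σwᵢ·P = -3157, Σwᵢ·h^3·P = -1081477.)
Eliminating β: 359486·(row 1) − 1044·(row 2) gives 2864410·α = 359486·(-3157) − 1044·(-1081477) = -5835314, so α = -2917657/1432205.
Then β = ((-1081477) − 1044·(-2917657/1432205))/359486 = -8600339/2864410.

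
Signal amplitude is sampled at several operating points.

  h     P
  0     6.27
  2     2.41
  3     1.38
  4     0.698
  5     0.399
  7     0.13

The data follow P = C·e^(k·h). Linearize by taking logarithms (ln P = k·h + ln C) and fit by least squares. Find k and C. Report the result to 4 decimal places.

Linearized form: ln P = k·h + ln C. From the 6 transformed points,
XᵀX = [[103.0000, 21.0000]; [21.0000, 6]], rhs = [-17.5882, -0.2811]ᵀ  (here Σh = 21.0000, Σ(h)² = 103.0000, Σln P = -0.2811, Σh·ln P = -17.5882).
Δ = 103.0000·6 − (21.0000)² = 177.0000; k = (-17.5882·6 − 21.0000·-0.2811)/177.0000 = -0.56286, ln C = (103.0000·-0.2811 − 21.0000·-17.5882)/177.0000 = 1.92317, so C = exp(1.92317) = 6.84264.

k = -0.5629, C = 6.8426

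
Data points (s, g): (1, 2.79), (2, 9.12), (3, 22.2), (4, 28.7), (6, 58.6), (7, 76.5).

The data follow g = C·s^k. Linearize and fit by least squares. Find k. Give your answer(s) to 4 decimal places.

k = 1.6931

Taking logs, ln g = k·ln s + ln C, so regress ln g on ln s.
XᵀX = [[10.6062, 6.9157]; [6.9157, 6]], rhs = [25.3254, 18.1015]ᵀ  (here Σln s = 6.9157, Σ(ln s)² = 10.6062, Σln g = 18.1015, Σln s·ln g = 25.3254).
Solving (det = 15.8099): k = 1.69307, ln C = 1.06546.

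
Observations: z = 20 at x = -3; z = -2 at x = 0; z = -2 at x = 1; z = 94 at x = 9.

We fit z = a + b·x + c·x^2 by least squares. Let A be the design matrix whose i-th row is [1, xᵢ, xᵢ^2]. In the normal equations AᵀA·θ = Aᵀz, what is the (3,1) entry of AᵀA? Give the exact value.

Row 3 ↔ basis x^2, column 1 ↔ basis 1, so (AᵀA)_{3,1} = Σᵢ x^2 = (9)·(1) + (0)·(1) + (1)·(1) + (81)·(1) = 91.

91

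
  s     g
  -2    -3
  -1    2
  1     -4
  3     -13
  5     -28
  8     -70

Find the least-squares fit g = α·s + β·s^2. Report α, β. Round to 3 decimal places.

Sums needed: Σs·s = 104, Σs·s^2 = 656, Σs^2·s^2 = 4820.
And Σs·g = -739, Σs^2·g = -5311.
MᵀM·[α, β]ᵀ = Mᵀg becomes [[104, 656]; [656, 4820]]·[α, β]ᵀ = [-739, -5311]ᵀ.
Determinant 104·4820 − 656² = 70944.
α = ((-739)·4820 − 656·(-5311))/70944 = -6497/5912; β = (104·(-5311) − 656·(-739))/70944 = -2815/2956.

α = -1.099, β = -0.952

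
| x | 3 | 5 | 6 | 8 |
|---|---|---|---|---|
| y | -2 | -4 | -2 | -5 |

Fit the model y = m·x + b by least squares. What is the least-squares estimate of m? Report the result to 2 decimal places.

m = -0.50

Normal-equation sums: Σx·x = 134, Σx = 22, Σ1 = 4.
And Σx·y = -78, Σy = -13.
Normal equations: [[134, 22]; [22, 4]]·[m, b]ᵀ = [-78, -13]ᵀ.
Eliminating b: 4·(row 1) − 22·(row 2) gives 52·m = 4·(-78) − 22·(-13) = -26, so m = -1/2.
Then b = ((-13) − 22·(-1/2))/4 = -1/2.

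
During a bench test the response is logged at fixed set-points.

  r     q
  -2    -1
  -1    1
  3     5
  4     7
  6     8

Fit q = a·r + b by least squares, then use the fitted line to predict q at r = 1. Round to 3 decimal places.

From the data, Σr·r = 66, Σr = 10, Σ1 = 5.
For Aᵀq: Σr·q = 92, Σq = 20.
AᵀA·[a, b]ᵀ = Aᵀq becomes [[66, 10]; [10, 5]]·[a, b]ᵀ = [92, 20]ᵀ.
Δ = 66·5 − 10² = 230.
a = (92·5 − 10·20)/230 = 26/23; b = (66·20 − 10·92)/230 = 40/23.
At r = 1: q̂ = (26/23)·(1) + (40/23)·(1) = 66/23.

q̂ = 2.870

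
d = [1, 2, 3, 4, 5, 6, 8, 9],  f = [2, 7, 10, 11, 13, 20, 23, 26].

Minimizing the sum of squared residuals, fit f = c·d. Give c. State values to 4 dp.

c = 2.9364

With design matrix A, AᵀA = [[236]] and Aᵀf = [693]ᵀ.
Hence c = 693 / 236 ≈ 2.93644.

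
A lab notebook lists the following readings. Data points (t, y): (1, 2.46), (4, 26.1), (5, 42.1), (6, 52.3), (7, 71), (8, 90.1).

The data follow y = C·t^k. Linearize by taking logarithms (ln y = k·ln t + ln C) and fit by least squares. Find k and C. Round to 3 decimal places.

k = 1.729, C = 2.454

Let Y = ln y. Fitting Y = k·ln t + ln C by least squares:
Σln t = 8.8128, Σ(ln t)² = 15.8331, Σln y = 20.6227, Σln t·ln y = 35.2856.
Equations: 15.8331·k + 8.8128·ln C = 35.2856;  8.8128·k + 6·ln C = 20.6227.
Slope k = (n·Σln t·ln y − Σln t·Σln y)/(n·Σ(ln t)² − (Σln t)²) = (6·35.2856 − 8.8128·20.6227)/17.3327 = 1.72901; ln C = (Σln y − k·Σln t)/n = 0.89754, so C = exp(0.89754) = 2.45357.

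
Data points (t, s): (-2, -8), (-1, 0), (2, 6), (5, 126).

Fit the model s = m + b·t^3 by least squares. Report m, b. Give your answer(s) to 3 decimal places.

The normal equations are: 4·m + 124·b = 124;  124·m + 15754·b = 15862.
Δ = 4·15754 − 124² = 47640.
m = (124·15754 − 124·15862)/47640 = -558/1985; b = (4·15862 − 124·124)/47640 = 2003/1985.

m = -0.281, b = 1.009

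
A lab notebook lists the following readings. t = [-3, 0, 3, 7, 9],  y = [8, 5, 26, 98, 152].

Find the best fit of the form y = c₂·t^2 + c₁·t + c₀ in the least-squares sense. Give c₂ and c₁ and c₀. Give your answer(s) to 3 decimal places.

Compute the Gram sums: Σt^2·t^2 = 9124, Σt^2·t = 1072, Σt^2 = 148, Σt·t = 148, Σt = 16, Σ1 = 5.
For Aᵀy: Σt^2·y = 17420, Σt·y = 2108, Σy = 289.
Solving the 3×3 system (Gaussian elimination) gives c₂ = 474/319, c₁ = 969/319, c₀ = 1307/319.

c₂ = 1.486, c₁ = 3.038, c₀ = 4.097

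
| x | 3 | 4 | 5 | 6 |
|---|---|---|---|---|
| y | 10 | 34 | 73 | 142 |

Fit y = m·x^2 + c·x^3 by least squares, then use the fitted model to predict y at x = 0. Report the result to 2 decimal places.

Normal-equation sums: Σx^2·x^2 = 2258, Σx^2·x^3 = 12168, Σx^3·x^3 = 67106.
Right-hand side: Σx^2·y = 7571, Σx^3·y = 42243.
So MᵀM·[m, c]ᵀ = Mᵀy: [[2258, 12168]; [12168, 67106]]·[m, c]ᵀ = [7571, 42243]ᵀ.
Eliminating c: 67106·(row 1) − 12168·(row 2) gives 3465124·m = 67106·7571 − 12168·42243 = -5953298, so m = -228973/133274.
Then c = (42243 − 12168·(-228973/133274))/67106 = 1630383/1732562.
At x = 0: ŷ = (-228973/133274)·(0) + (1630383/1732562)·(0) = 0.

ŷ = 0.00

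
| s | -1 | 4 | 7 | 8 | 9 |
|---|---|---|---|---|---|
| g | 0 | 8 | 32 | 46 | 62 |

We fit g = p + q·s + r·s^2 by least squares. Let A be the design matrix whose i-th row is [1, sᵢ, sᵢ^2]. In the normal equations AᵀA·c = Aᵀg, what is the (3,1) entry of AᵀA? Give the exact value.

Row 3 ↔ basis s^2, column 1 ↔ basis 1, so (AᵀA)_{3,1} = Σᵢ s^2 = (1)·(1) + (16)·(1) + (49)·(1) + (64)·(1) + (81)·(1) = 211.

211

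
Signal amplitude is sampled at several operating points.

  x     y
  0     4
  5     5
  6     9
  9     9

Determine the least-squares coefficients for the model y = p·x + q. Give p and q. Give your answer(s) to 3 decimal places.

Entries of MᵀM: Σx·x = 142, Σx = 20, Σ1 = 4.
And Σx·y = 160, Σy = 27.
MᵀM·[p, q]ᵀ = Mᵀy becomes [[142, 20]; [20, 4]]·[p, q]ᵀ = [160, 27]ᵀ.
Eliminating q: 4·(row 1) − 20·(row 2) gives 168·p = 4·160 − 20·27 = 100, so p = 25/42.
Then q = (27 − 20·(25/42))/4 = 317/84.

p = 0.595, q = 3.774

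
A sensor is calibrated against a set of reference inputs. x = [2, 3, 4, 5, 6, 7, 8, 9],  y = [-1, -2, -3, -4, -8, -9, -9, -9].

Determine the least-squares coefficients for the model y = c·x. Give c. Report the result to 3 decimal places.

c = -1.070

AᵀA·[c]ᵀ = Aᵀy reads: 284·c = -304.
(Σx·x = 284, Σx·y = -304.)
c = (-304)/284 = -1.07042.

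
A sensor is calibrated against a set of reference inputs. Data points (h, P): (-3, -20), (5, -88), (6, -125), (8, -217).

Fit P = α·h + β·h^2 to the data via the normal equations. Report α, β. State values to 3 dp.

Entries of MᵀM: Σh·h = 134, Σh·h^2 = 826, Σh^2·h^2 = 6098.
Moment sums: Σh·P = -2866, Σh^2·P = -20768.
Normal equations: [[134, 826]; [826, 6098]]·[α, β]ᵀ = [-2866, -20768]ᵀ.
Determinant 134·6098 − 826² = 134856.
α = ((-2866)·6098 − 826·(-20768))/134856 = -26875/11238; β = (134·(-20768) − 826·(-2866))/134856 = -34633/11238.

α = -2.391, β = -3.082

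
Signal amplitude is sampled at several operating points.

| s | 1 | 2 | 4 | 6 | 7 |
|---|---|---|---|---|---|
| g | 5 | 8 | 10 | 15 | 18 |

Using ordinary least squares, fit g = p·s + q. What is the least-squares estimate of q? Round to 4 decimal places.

Normal-equation sums: Σs·s = 106, Σs = 20, Σ1 = 5.
And Σs·g = 277, Σg = 56.
Eliminating q: 5·(row 1) − 20·(row 2) gives 130·p = 5·277 − 20·56 = 265, so p = 53/26.
Then q = (56 − 20·(53/26))/5 = 198/65.

q = 3.0462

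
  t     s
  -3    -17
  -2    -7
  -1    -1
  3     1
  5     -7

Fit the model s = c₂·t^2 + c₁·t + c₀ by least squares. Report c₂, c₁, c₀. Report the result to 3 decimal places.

c₂ = -1.006, c₁ = 3.046, c₀ = 2.240

Entries of XᵀX: Σt^2·t^2 = 804, Σt^2·t = 116, Σt^2 = 48, Σt·t = 48, Σt = 2, Σ1 = 5.
Moment sums: Σt^2·s = -348, Σt·s = 34, Σs = -31.
XᵀX·[c₂, c₁, c₀]ᵀ = Xᵀs becomes [[804, 116, 48]; [116, 48, 2]; [48, 2, 5]]·[c₂, c₁, c₀]ᵀ = [-348, 34, -31]ᵀ.
Row-reducing yields c₂ = -2147/2134, c₁ = 591/194, c₀ = 2390/1067.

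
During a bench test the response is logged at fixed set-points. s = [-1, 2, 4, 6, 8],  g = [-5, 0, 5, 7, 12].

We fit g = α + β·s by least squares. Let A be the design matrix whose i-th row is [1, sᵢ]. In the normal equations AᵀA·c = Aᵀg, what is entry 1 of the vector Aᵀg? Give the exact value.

19

Entry 1 ↔ basis 1, so (Aᵀg)_{1} = Σᵢ gᵢ = (1)·(-5) + (1)·(0) + (1)·(5) + (1)·(7) + (1)·(12) = 19.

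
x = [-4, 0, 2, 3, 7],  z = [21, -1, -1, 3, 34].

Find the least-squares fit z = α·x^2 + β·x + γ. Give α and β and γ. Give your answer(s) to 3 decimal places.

α = 0.956, β = -1.678, γ = -1.022

Sums needed: Σx^2·x^2 = 2754, Σx^2·x = 314, Σx^2 = 78, Σx·x = 78, Σx = 8, Σ1 = 5.
For Aᵀz: Σx^2·z = 2025, Σx·z = 161, Σz = 56.
Row-reducing yields α = 76953/80536, β = -135111/80536, γ = -41143/40268.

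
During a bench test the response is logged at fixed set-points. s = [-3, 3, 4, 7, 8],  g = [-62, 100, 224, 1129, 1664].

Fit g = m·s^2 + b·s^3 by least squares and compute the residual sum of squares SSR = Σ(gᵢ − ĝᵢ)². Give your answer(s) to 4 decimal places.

Setting ∂/∂m … = 0 gives: 6915·m + 50599·b = 165743;  50599·m + 385347·b = 1257925.
(Σs^2·s^2 = 6915, Σs^2·s^3 = 50599, Σs^3·s^3 = 385347, Σs^2·g = 165743, Σs^3·g = 1257925.)
Eliminating b: 385347·(row 1) − 50599·(row 2) gives 104415704·m = 385347·165743 − 50599·1257925 = 218820746, so m = 109410373/52207852.
Then b = (1257925 − 50599·(109410373/52207852))/385347 = 156060659/52207852.
Residuals: -1985597/13051963, 11227025/26103926, -10972324/13051963, 26375297/26103926, -7863888/13051963; SSR = 60006425/26103926.

SSR = 2.2988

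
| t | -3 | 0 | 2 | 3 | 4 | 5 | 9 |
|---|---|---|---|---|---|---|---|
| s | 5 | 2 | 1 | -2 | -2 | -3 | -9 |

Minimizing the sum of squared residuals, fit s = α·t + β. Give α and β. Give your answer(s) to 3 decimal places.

α = -1.153, β = 2.151

Normal-equation sums: Σt·t = 144, Σt = 20, Σ1 = 7.
Moment sums: Σt·s = -123, Σs = -8.
Normal equations: [[144, 20]; [20, 7]]·[α, β]ᵀ = [-123, -8]ᵀ.
Δ = 144·7 − 20² = 608.
α = ((-123)·7 − 20·(-8))/608 = -701/608; β = (144·(-8) − 20·(-123))/608 = 327/152.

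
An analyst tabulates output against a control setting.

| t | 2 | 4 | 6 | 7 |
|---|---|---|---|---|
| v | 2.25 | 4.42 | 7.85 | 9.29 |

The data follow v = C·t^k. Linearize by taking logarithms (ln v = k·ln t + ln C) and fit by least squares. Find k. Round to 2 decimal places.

Taking logs, ln v = k·ln t + ln C, so regress ln v on ln t.
XᵀX = [[9.3992, 5.8171]; [5.8171, 4]], rhs = [10.6516, 6.5865]ᵀ  (here Σln t = 5.8171, Σ(ln t)² = 9.3992, Σln v = 6.5865, Σln t·ln v = 10.6516).
Slope k = (n·Σln t·ln v − Σln t·Σln v)/(n·Σ(ln t)² − (Σln t)²) = (4·10.6516 − 5.8171·6.5865)/3.7582 = 1.14199; ln C = (Σln v − k·Σln t)/n = -0.01415.

k = 1.14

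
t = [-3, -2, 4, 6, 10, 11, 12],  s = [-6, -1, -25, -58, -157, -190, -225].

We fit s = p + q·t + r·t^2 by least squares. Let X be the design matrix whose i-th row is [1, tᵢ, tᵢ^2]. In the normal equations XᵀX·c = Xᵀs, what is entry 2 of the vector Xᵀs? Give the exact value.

Entry 2 ↔ basis t, so (Xᵀs)_{2} = Σᵢ (t)·sᵢ = (-3)·(-6) + (-2)·(-1) + (4)·(-25) + (6)·(-58) + (10)·(-157) + (11)·(-190) + (12)·(-225) = -6788.

-6788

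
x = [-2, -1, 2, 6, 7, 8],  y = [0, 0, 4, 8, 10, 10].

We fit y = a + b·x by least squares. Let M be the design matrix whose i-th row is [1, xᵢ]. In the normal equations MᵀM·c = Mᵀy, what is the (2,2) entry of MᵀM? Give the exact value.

Row 2 ↔ basis x, column 2 ↔ basis x, so (MᵀM)_{2,2} = Σᵢ (x)·(x) = (-2)·(-2) + (-1)·(-1) + (2)·(2) + (6)·(6) + (7)·(7) + (8)·(8) = 158.

158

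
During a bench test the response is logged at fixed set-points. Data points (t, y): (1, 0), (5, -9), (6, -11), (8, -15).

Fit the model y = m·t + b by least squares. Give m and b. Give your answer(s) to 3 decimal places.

m = -2.154, b = 2.019

Setting ∂/∂m … = 0 gives: 126·m + 20·b = -231;  20·m + 4·b = -35.
Determinant 126·4 − 20² = 104.
m = ((-231)·4 − 20·(-35))/104 = -28/13; b = (126·(-35) − 20·(-231))/104 = 105/52.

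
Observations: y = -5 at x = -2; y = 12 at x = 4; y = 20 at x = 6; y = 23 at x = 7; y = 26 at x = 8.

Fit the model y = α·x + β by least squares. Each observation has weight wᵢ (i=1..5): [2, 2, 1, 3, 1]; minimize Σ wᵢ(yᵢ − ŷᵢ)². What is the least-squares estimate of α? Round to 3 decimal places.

α = 3.119

From the data, Σwᵢ·x·x = 287, Σwᵢ·x = 39, Σwᵢ·1 = 9.
For AᵀWy: Σwᵢ·x·y = 927, Σwᵢ·y = 129.
Determinant 287·9 − 39² = 1062.
α = (927·9 − 39·129)/1062 = 184/59; β = (287·129 − 39·927)/1062 = 145/177.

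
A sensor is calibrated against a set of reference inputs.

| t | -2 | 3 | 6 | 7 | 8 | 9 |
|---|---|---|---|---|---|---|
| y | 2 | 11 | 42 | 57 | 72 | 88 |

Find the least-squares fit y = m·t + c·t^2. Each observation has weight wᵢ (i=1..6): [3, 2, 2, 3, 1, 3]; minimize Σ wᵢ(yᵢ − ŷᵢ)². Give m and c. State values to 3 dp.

m = 1.145, c = 0.971

Compute the Gram sums: Σwᵢ·t·t = 556, Σwᵢ·t·t^2 = 4190, Σwᵢ·t^2·t^2 = 33784.
And Σwᵢ·t·y = 4707, Σwᵢ·t^2·y = 37617.
Normal equations: [[556, 4190]; [4190, 33784]]·[m, c]ᵀ = [4707, 37617]ᵀ.
Eliminating c: 33784·(row 1) − 4190·(row 2) gives 1227804·m = 33784·4707 − 4190·37617 = 1406058, so m = 234343/204634.
Then c = (37617 − 4190·(234343/204634))/33784 = 198787/204634.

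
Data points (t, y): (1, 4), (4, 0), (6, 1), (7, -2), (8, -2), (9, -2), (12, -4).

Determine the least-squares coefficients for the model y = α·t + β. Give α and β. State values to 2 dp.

α = -0.70, β = 3.95

With design matrix M, MᵀM = [[391, 47]; [47, 7]] and Mᵀy = [-86, -5]ᵀ.
Δ = 391·7 − 47² = 528.
α = ((-86)·7 − 47·(-5))/528 = -367/528; β = (391·(-5) − 47·(-86))/528 = 2087/528.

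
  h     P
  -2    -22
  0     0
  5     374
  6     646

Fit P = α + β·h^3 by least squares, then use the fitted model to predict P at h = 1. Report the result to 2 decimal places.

P̂ = 3.91

With design matrix M, MᵀM = [[4, 333]; [333, 62345]] and MᵀP = [998, 186462]ᵀ.
det = 4·62345 − 333² = 138491.
α = (998·62345 − 333·186462)/138491 = 3472/3743; β = (4·186462 − 333·998)/138491 = 413514/138491.
At h = 1: P̂ = (3472/3743)·(1) + (413514/138491)·(1) = 541978/138491.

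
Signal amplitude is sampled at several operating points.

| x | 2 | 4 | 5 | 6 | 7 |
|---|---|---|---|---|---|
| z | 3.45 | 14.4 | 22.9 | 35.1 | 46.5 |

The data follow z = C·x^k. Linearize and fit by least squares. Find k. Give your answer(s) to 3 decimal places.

k = 2.088

Let Y = ln z. Fitting Y = k·ln x + ln C by least squares:
Σln x = 7.4265, Σ(ln x)² = 11.9895, Σln z = 14.4344, Σln x·ln z = 23.4420.
Equations: 11.9895·k + 7.4265·ln C = 23.4420;  7.4265·k + 5·ln C = 14.4344.
Δ = 11.9895·5 − (7.4265)² = 4.7940; k = (23.4420·5 − 7.4265·14.4344)/4.7940 = 2.08848, ln C = (11.9895·14.4344 − 7.4265·23.4420)/4.7940 = -0.21517.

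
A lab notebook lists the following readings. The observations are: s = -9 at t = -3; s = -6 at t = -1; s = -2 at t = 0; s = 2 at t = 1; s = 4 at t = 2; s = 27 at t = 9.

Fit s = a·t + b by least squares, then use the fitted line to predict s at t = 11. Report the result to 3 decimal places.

Forming AᵀA = [[96, 8]; [8, 6]] and Aᵀs = [286, 16]ᵀ gives AᵀA·[a, b]ᵀ = Aᵀs.
Δ = 96·6 − 8² = 512.
a = (286·6 − 8·16)/512 = 397/128; b = (96·16 − 8·286)/512 = -47/32.
At t = 11: ŝ = (397/128)·(11) + (-47/32)·(1) = 4179/128.

ŝ = 32.648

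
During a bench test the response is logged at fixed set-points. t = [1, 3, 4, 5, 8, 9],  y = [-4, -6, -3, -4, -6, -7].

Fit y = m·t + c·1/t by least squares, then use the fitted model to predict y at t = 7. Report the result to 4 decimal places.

From the data, Σt·t = 196, Σt·1/t = 6, Σ1/t·1/t = 160909/129600.
And Σt·y = -165, Σ1/t·y = -817/90.
So AᵀA·[m, c]ᵀ = Aᵀy: [[196, 6]; [6, 160909/129600]]·[m, c]ᵀ = [-165, -817/90]ᵀ.
det = 196·(160909/129600) − 6² = 6718141/32400.
m = ((-165)·(160909/129600) − 6·(-817/90))/(6718141/32400) = -19491105/26872564; c = (196·(-817/90) − 6·(-165))/(6718141/32400) = -25571520/6718141.
At t = 7: ŷ = (-19491105/26872564)·(7) + (-25571520/6718141)·(1/7) = -1057350225/188107948.

ŷ = -5.6210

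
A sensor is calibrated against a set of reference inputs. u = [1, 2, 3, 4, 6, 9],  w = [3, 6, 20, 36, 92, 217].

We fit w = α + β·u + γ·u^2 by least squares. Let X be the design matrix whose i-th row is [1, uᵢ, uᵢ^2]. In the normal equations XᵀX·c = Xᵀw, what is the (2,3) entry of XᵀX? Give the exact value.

Row 2 ↔ basis u, column 3 ↔ basis u^2, so (XᵀX)_{2,3} = Σᵢ (u)·(u^2) = (1)·(1) + (2)·(4) + (3)·(9) + (4)·(16) + (6)·(36) + (9)·(81) = 1045.

1045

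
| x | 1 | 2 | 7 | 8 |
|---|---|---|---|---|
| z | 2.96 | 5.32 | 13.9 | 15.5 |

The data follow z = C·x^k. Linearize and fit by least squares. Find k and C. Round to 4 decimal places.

With ln zᵢ as the transformed response and ln xᵢ as the regressor:
Sums: Σln x = 4.7185, Σ(ln x)² = 8.5911, Σln z = 8.1294, Σln x·ln z = 11.9794.
Normal system: [[8.5911, 4.7185]; [4.7185, 4]]·[k, ln C]ᵀ = [11.9794, 8.1294]ᵀ.
Δ = 8.5911·4 − (4.7185)² = 12.1002; k = (11.9794·4 − 4.7185·8.1294)/12.1002 = 0.79000, ln C = (8.5911·8.1294 − 4.7185·11.9794)/12.1002 = 1.10044, so C = exp(1.10044) = 3.00550.

k = 0.7900, C = 3.0055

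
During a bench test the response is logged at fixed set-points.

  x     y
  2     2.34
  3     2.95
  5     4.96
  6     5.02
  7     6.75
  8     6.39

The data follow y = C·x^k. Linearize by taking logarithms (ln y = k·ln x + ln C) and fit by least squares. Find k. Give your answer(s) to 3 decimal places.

k = 0.785

Linearized form: ln y = k·ln x + ln C. From the 6 transformed points,
Σln x = 9.2183, Σ(ln x)² = 15.5987, Σln y = 8.9111, Σln x·ln y = 14.8186.
Equations: 15.5987·k + 9.2183·ln C = 14.8186;  9.2183·k + 6·ln C = 8.9111.
Solving (det = 8.6152): k = 0.78544, ln C = 0.27844.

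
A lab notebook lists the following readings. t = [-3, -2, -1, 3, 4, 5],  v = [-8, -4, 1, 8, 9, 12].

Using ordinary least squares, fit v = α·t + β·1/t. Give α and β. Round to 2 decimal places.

α = 2.65, β = -3.13

Compute the Gram sums: Σt·t = 64, Σt·1/t = 6, Σ1/t·1/t = 5669/3600.
Moment sums: Σt·v = 151, Σ1/t·v = 659/60.
Normal equations: [[64, 6]; [6, 5669/3600]]·[α, β]ᵀ = [151, 659/60]ᵀ.
Eliminating β: (5669/3600)·(row 1) − 6·(row 2) gives (14576/225)·α = (5669/3600)·151 − 6·(659/60) = 618779/3600, so α = 618779/233216.
Then β = ((659/60) − 6·(618779/233216))/(5669/3600) = -22845/7288.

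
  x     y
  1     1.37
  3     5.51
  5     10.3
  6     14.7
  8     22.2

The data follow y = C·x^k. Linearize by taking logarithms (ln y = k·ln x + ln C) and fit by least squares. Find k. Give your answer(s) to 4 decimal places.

Let Y = ln y. Fitting Y = k·ln x + ln C by least squares:
Σln x = 6.5793, Σ(ln x)² = 11.3317, Σln y = 10.1415, Σln x·ln y = 16.8907.
Equations: 11.3317·k + 6.5793·ln C = 16.8907;  6.5793·k + 5·ln C = 10.1415.
Slope k = (n·Σln x·ln y − Σln x·Σln y)/(n·Σ(ln x)² − (Σln x)²) = (5·16.8907 − 6.5793·10.1415)/13.3720 = 1.32593; ln C = (Σln y − k·Σln x)/n = 0.28356.

k = 1.3259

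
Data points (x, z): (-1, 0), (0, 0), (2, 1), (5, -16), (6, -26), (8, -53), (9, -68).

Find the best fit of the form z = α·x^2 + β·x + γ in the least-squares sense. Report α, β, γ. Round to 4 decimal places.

α = -1.0437, β = 1.6206, γ = 1.6035

MᵀM·[α, β, γ]ᵀ = Mᵀz reads: 12595·α + 1589·β + 211·γ = -10232;  1589·α + 211·β + 29·γ = -1270;  211·α + 29·β + 7·γ = -162.
Solving the 3×3 system (Gaussian elimination) gives α = -16883/16176, β = 26215/16176, γ = 4323/2696.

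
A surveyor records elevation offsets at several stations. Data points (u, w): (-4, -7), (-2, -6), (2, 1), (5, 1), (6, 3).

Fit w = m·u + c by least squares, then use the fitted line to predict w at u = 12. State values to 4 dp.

Entries of AᵀA: Σu·u = 85, Σu = 7, Σ1 = 5.
For Aᵀw: Σu·w = 65, Σw = -8.
Normal equations: [[85, 7]; [7, 5]]·[m, c]ᵀ = [65, -8]ᵀ.
Eliminating c: 5·(row 1) − 7·(row 2) gives 376·m = 5·65 − 7·(-8) = 381, so m = 381/376.
Then c = ((-8) − 7·(381/376))/5 = -1135/376.
At u = 12: ŵ = (381/376)·(12) + (-1135/376)·(1) = 3437/376.

ŵ = 9.1410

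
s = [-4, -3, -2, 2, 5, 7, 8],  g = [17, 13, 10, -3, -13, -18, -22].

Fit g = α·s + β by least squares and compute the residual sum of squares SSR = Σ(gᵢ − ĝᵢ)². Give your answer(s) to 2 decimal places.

Compute the Gram sums: Σs·s = 171, Σs = 13, Σ1 = 7.
For Mᵀg: Σs·g = -500, Σg = -16.
MᵀM·[α, β]ᵀ = Mᵀg becomes [[171, 13]; [13, 7]]·[α, β]ᵀ = [-500, -16]ᵀ.
Determinant 171·7 − 13² = 1028.
α = ((-500)·7 − 13·(-16))/1028 = -823/257; β = (171·(-16) − 13·(-500))/1028 = 941/257.
Residuals: 136/257, -69/257, -17/257, -66/257, -167/257, 194/257, -11/257; SSR = 364/257.

SSR = 1.42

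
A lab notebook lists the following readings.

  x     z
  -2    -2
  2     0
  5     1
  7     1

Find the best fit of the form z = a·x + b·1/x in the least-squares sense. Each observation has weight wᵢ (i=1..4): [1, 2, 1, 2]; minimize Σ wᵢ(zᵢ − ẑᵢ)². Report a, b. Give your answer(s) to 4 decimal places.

AᵀWA·[a, b]ᵀ = AᵀWz reads: 135·a + 6·b = 23;  6·a + (4071/4900)·b = 52/35.
(Σwᵢ·x·x = 135, Σwᵢ·x·1/x = 6, Σwᵢ·1/x·1/x = 4071/4900, Σwᵢ·x·z = 23, Σwᵢ·1/x·z = 52/35.)
Determinant 135·(4071/4900) − 6² = 74637/980.
a = (23·(4071/4900) − 6·(52/35))/(74637/980) = 16651/124395; b = (135·(52/35) − 6·23)/(74637/980) = 20440/24879.

a = 0.1339, b = 0.8216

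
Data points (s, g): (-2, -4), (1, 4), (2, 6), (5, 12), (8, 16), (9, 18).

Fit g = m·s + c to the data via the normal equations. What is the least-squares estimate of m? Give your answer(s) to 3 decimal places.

The normal system MᵀM·[m, c]ᵀ = Mᵀg is [[179, 23]; [23, 6]]·[m, c]ᵀ = [374, 52]ᵀ.
det = 179·6 − 23² = 545.
m = (374·6 − 23·52)/545 = 1048/545; c = (179·52 − 23·374)/545 = 706/545.

m = 1.923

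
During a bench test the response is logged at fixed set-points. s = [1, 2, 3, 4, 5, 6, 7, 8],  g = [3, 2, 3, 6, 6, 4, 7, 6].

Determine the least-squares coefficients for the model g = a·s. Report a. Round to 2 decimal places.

a = 0.94

Compute the Gram sums: Σs·s = 204.
Moment sums: Σs·g = 191.
Hence a = 191 / 204 ≈ 0.936275.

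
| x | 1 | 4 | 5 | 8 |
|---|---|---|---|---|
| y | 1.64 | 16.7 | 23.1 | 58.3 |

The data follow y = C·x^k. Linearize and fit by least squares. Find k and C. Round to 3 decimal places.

Linearized form: ln y = k·ln x + ln C. From the 4 transformed points,
Sums: Σln x = 5.0752, Σ(ln x)² = 8.8362, Σln y = 10.5155, Σln x·ln y = 17.4105.
Normal system: [[8.8362, 5.0752]; [5.0752, 4]]·[k, ln C]ᵀ = [17.4105, 10.5155]ᵀ.
Slope k = (n·Σln x·ln y − Σln x·Σln y)/(n·Σ(ln x)² − (Σln x)²) = (4·17.4105 − 5.0752·10.5155)/9.5873 = 1.69744; ln C = (Σln y − k·Σln x)/n = 0.47518, so C = exp(0.47518) = 1.60831.

k = 1.697, C = 1.608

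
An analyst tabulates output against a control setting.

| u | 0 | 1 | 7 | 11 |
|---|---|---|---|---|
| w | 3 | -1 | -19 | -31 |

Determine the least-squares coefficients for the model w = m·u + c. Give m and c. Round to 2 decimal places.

MᵀM·[m, c]ᵀ = Mᵀw reads: 171·m + 19·c = -475;  19·m + 4·c = -48.
(Σu·u = 171, Σu = 19, Σ1 = 4, Σu·w = -475, Σw = -48.)
Eliminating c: 4·(row 1) − 19·(row 2) gives 323·m = 4·(-475) − 19·(-48) = -988, so m = -52/17.
Then c = ((-48) − 19·(-52/17))/4 = 43/17.

m = -3.06, c = 2.53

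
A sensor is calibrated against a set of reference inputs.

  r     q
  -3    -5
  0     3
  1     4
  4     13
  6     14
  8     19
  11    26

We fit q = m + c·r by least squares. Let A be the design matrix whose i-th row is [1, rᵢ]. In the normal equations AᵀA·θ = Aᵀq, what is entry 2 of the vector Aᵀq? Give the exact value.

593

Entry 2 ↔ basis r, so (Aᵀq)_{2} = Σᵢ (r)·qᵢ = (-3)·(-5) + (0)·(3) + (1)·(4) + (4)·(13) + (6)·(14) + (8)·(19) + (11)·(26) = 593.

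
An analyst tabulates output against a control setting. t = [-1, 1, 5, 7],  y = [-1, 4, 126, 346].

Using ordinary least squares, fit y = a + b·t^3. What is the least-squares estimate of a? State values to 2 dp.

Sums needed: Σ1 = 4, Σt^3 = 468, Σt^3·t^3 = 133276.
Right-hand side: Σy = 475, Σt^3·y = 134433.
MᵀM·[a, b]ᵀ = Mᵀy becomes [[4, 468]; [468, 133276]]·[a, b]ᵀ = [475, 134433]ᵀ.
det = 4·133276 − 468² = 314080.
a = (475·133276 − 468·134433)/314080 = 941/755; b = (4·134433 − 468·475)/314080 = 3033/3020.

a = 1.25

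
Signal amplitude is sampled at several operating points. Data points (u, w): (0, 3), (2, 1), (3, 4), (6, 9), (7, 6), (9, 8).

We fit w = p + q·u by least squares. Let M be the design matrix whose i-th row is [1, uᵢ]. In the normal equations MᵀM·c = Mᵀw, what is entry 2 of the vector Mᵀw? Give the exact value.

182

Entry 2 ↔ basis u, so (Mᵀw)_{2} = Σᵢ (u)·wᵢ = (0)·(3) + (2)·(1) + (3)·(4) + (6)·(9) + (7)·(6) + (9)·(8) = 182.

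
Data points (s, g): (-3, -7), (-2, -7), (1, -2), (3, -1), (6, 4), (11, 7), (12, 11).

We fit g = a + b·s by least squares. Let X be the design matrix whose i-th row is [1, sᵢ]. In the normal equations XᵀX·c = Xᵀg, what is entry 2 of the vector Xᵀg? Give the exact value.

Entry 2 ↔ basis s, so (Xᵀg)_{2} = Σᵢ (s)·gᵢ = (-3)·(-7) + (-2)·(-7) + (1)·(-2) + (3)·(-1) + (6)·(4) + (11)·(7) + (12)·(11) = 263.

263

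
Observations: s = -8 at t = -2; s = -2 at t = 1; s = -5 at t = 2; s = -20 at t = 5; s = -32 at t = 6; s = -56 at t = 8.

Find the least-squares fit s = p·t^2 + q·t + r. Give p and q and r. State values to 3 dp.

p = -0.962, q = 0.980, r = -2.275

The normal system AᵀA·[p, q, r]ᵀ = Aᵀs is [[6050, 854, 134]; [854, 134, 20]; [134, 20, 6]]·[p, q, r]ᵀ = [-5290, -736, -123]ᵀ.
Inverting the 3×3 Gram matrix, [p, q, r]ᵀ = [-19219/19970, 19579/19970, -22712/9985]ᵀ.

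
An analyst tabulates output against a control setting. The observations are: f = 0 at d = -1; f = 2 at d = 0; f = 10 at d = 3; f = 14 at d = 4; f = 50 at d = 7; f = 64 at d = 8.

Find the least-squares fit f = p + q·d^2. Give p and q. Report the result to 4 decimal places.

p = 0.1549, q = 1.0005

The normal equations are: 6·p + 139·q = 140;  139·p + 6835·q = 6860.
(Σ1 = 6, Σd^2 = 139, Σd^2·d^2 = 6835, Σf = 140, Σd^2·f = 6860.)
Determinant 6·6835 − 139² = 21689.
p = (140·6835 − 139·6860)/21689 = 3360/21689; q = (6·6860 − 139·140)/21689 = 21700/21689.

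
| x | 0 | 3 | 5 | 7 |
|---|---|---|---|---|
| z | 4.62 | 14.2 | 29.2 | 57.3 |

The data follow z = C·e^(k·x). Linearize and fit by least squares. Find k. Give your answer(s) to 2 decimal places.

Linearized form: ln z = k·x + ln C. From the 4 transformed points,
Σx = 15.0000, Σ(x)² = 83.0000, Σln z = 11.6061, Σx·ln z = 53.1687.
Equations: 83.0000·k + 15.0000·ln C = 53.1687;  15.0000·k + 4·ln C = 11.6061.
Solving (det = 107.0000): k = 0.36059, ln C = 1.54931.

k = 0.36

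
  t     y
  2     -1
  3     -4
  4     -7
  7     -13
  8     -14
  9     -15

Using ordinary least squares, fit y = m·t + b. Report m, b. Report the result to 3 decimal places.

m = -2.000, b = 2.000

XᵀX·[m, b]ᵀ = Xᵀy reads: 223·m + 33·b = -380;  33·m + 6·b = -54.
(Σt·t = 223, Σt = 33, Σ1 = 6, Σt·y = -380, Σy = -54.)
Δ = 223·6 − 33² = 249.
m = ((-380)·6 − 33·(-54))/249 = -2; b = (223·(-54) − 33·(-380))/249 = 2.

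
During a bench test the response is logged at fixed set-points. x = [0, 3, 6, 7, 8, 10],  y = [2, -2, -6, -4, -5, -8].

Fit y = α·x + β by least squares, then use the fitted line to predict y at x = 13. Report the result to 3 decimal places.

ŷ = -10.531

Normal-equation sums: Σx·x = 258, Σx = 34, Σ1 = 6.
Moment sums: Σx·y = -190, Σy = -23.
Determinant 258·6 − 34² = 392.
α = ((-190)·6 − 34·(-23))/392 = -179/196; β = (258·(-23) − 34·(-190))/392 = 263/196.
At x = 13: ŷ = (-179/196)·(13) + (263/196)·(1) = -516/49.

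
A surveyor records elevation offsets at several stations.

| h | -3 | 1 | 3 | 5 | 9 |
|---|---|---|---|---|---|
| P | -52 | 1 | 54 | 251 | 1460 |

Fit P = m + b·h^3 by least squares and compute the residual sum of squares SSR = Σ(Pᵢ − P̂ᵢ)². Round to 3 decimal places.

Normal-equation sums: Σ1 = 5, Σh^3 = 855, Σh^3·h^3 = 548525.
And ΣP = 1714, Σh^3·P = 1098578.
XᵀX·[m, b]ᵀ = XᵀP becomes [[5, 855]; [855, 548525]]·[m, b]ᵀ = [1714, 1098578]ᵀ.
Δ = 5·548525 − 855² = 2011600.
m = (1714·548525 − 855·1098578)/2011600 = 44383/100580; b = (5·1098578 − 855·1714)/2011600 = 201371/100580.
Residuals: 81237/50290, -72587/50290, -2504/5029, 14911/50290, 1479/50290; SSR = 25293/5029.

SSR = 5.029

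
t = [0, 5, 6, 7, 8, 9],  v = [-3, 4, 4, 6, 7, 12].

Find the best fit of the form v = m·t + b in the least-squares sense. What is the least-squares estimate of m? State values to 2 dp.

m = 1.48

With design matrix M, MᵀM = [[255, 35]; [35, 6]] and Mᵀv = [250, 30]ᵀ.
Eliminating b: 6·(row 1) − 35·(row 2) gives 305·m = 6·250 − 35·30 = 450, so m = 90/61.
Then b = (30 − 35·(90/61))/6 = -220/61.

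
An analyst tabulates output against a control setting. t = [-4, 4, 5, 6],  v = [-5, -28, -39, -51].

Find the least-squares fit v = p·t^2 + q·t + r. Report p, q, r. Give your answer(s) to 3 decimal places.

p = -0.859, q = -2.892, r = -2.815

With design matrix M, MᵀM = [[2433, 341, 93]; [341, 93, 11]; [93, 11, 4]] and Mᵀv = [-3339, -593, -123]ᵀ.
Inverting the 3×3 Gram matrix, [p, q, r]ᵀ = [-16711/19444, -56235/19444, -27363/9722]ᵀ.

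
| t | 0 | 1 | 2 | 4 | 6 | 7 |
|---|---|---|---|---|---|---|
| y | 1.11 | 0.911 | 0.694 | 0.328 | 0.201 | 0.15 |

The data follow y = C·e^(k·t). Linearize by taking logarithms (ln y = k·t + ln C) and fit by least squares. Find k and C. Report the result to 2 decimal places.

k = -0.30, C = 1.17

Let Y = ln y. Fitting Y = k·t + ln C by least squares:
Σt = 20.0000, Σ(t)² = 106.0000, Σln y = -4.9704, Σt·ln y = -28.1893.
Normal system: [[106.0000, 20.0000]; [20.0000, 6]]·[k, ln C]ᵀ = [-28.1893, -4.9704]ᵀ.
Slope k = (n·Σt·ln y − Σt·Σln y)/(n·Σ(t)² − (Σt)²) = (6·-28.1893 − 20.0000·-4.9704)/236.0000 = -0.29545; ln C = (Σln y − k·Σt)/n = 0.15643, so C = exp(0.15643) = 1.16933.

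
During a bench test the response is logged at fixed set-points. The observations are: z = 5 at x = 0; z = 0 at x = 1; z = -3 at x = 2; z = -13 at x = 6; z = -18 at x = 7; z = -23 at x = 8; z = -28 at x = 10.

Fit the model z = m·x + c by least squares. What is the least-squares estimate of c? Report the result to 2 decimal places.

c = 4.17

Entries of AᵀA: Σx·x = 254, Σx = 34, Σ1 = 7.
For Aᵀz: Σx·z = -674, Σz = -80.
Normal equations: [[254, 34]; [34, 7]]·[m, c]ᵀ = [-674, -80]ᵀ.
Determinant 254·7 − 34² = 622.
m = ((-674)·7 − 34·(-80))/622 = -999/311; c = (254·(-80) − 34·(-674))/622 = 1298/311.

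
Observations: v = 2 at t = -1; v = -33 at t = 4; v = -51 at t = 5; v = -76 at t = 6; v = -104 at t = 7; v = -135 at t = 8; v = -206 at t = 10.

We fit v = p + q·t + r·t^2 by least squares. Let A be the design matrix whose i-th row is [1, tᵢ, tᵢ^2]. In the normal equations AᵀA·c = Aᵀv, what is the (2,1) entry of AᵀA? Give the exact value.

Row 2 ↔ basis t, column 1 ↔ basis 1, so (AᵀA)_{2,1} = Σᵢ t = (-1)·(1) + (4)·(1) + (5)·(1) + (6)·(1) + (7)·(1) + (8)·(1) + (10)·(1) = 39.

39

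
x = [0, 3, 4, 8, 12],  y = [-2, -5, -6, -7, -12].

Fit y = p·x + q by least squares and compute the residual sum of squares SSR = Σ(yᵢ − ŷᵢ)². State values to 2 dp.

From the data, Σx·x = 233, Σx = 27, Σ1 = 5.
Right-hand side: Σx·y = -239, Σy = -32.
Normal equations: [[233, 27]; [27, 5]]·[p, q]ᵀ = [-239, -32]ᵀ.
Δ = 233·5 − 27² = 436.
p = ((-239)·5 − 27·(-32))/436 = -331/436; q = (233·(-32) − 27·(-239))/436 = -1003/436.
Residuals: 131/436, -46/109, -289/436, 599/436, -257/436; SSR = 1283/436.

SSR = 2.94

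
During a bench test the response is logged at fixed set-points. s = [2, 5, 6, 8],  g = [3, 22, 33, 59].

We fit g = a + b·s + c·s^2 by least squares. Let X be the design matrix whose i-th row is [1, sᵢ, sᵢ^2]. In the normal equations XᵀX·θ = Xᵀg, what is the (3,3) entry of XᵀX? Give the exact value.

Row 3 ↔ basis s^2, column 3 ↔ basis s^2, so (XᵀX)_{3,3} = Σᵢ (s^2)·(s^2) = (4)·(4) + (25)·(25) + (36)·(36) + (64)·(64) = 6033.

6033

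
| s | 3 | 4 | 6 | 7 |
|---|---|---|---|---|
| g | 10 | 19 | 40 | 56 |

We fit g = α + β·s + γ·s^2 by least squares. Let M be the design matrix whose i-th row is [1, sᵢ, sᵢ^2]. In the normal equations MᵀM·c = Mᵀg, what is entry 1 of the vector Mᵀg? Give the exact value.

125

Entry 1 ↔ basis 1, so (Mᵀg)_{1} = Σᵢ gᵢ = (1)·(10) + (1)·(19) + (1)·(40) + (1)·(56) = 125.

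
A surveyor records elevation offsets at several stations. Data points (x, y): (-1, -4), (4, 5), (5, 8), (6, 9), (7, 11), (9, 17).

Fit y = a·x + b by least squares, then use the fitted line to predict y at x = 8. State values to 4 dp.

ŷ = 13.7701

Forming AᵀA = [[208, 30]; [30, 6]] and Aᵀy = [348, 46]ᵀ gives AᵀA·[a, b]ᵀ = Aᵀy.
Eliminating b: 6·(row 1) − 30·(row 2) gives 348·a = 6·348 − 30·46 = 708, so a = 59/29.
Then b = (46 − 30·(59/29))/6 = -218/87.
At x = 8: ŷ = (59/29)·(8) + (-218/87)·(1) = 1198/87.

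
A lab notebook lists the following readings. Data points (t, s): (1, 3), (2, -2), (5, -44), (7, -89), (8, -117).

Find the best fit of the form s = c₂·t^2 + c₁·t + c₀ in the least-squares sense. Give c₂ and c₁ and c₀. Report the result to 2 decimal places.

c₂ = -1.82, c₁ = -0.87, c₀ = 6.21

The normal system MᵀM·[c₂, c₁, c₀]ᵀ = Mᵀs is [[7139, 989, 143]; [989, 143, 23]; [143, 23, 5]]·[c₂, c₁, c₀]ᵀ = [-12954, -1780, -249]ᵀ.
Solving the 3×3 system (Gaussian elimination) gives c₂ = -629/346, c₁ = -907/1038, c₀ = 3224/519.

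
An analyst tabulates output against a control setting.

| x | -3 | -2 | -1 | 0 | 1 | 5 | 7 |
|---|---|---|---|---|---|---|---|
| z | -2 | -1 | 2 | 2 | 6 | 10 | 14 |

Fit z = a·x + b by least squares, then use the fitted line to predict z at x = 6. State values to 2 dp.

ẑ = 12.29

Entries of AᵀA: Σx·x = 89, Σx = 7, Σ1 = 7.
And Σx·z = 160, Σz = 31.
Eliminating b: 7·(row 1) − 7·(row 2) gives 574·a = 7·160 − 7·31 = 903, so a = 129/82.
Then b = (31 − 7·(129/82))/7 = 1639/574.
At x = 6: ẑ = (129/82)·(6) + (1639/574)·(1) = 7057/574.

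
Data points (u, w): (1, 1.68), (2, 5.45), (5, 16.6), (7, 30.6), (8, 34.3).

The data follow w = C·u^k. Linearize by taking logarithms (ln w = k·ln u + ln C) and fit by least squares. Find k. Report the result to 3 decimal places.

With ln wᵢ as the transformed response and ln uᵢ as the regressor:
XᵀX = [[11.1814, 6.3279]; [6.3279, 5]], rhs = [19.7050, 11.9800]ᵀ  (here Σln u = 6.3279, Σ(ln u)² = 11.1814, Σln w = 11.9800, Σln u·ln w = 19.7050).
Slope k = (n·Σln u·ln w − Σln u·Σln w)/(n·Σ(ln u)² − (Σln u)²) = (5·19.7050 − 6.3279·11.9800)/15.8642 = 1.43193; ln C = (Σln w − k·Σln u)/n = 0.58376.

k = 1.432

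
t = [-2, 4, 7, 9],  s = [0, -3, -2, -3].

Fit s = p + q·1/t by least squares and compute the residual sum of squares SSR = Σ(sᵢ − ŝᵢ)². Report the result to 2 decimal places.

With design matrix X, XᵀX = [[4, 1/252]; [1/252, 21925/63504]] and Xᵀs = [-8, -115/84]ᵀ.
det = 4·(21925/63504) − (1/252)² = 29233/21168.
p = ((-8)·(21925/63504) − (1/252)·(-115/84))/(29233/21168) = -175055/87699; q = (4·(-115/84) − (1/252)·(-8))/(29233/21168) = -115248/29233.
Residuals: 2183/87699, -1606/87699, 49049/87699, -16542/29233; SSR = 55598/87699.

SSR = 0.63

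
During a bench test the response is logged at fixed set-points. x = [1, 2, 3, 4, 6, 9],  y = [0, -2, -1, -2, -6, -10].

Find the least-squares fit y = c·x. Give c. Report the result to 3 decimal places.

Sums needed: Σx·x = 147.
And Σx·y = -141.
Normal equations: [[147]]·[c]ᵀ = [-141]ᵀ.
Hence c = -141 / 147 ≈ -0.959184.

c = -0.959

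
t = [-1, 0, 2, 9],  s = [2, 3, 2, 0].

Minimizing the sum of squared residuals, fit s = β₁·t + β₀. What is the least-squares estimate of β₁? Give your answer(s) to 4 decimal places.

Entries of AᵀA: Σt·t = 86, Σt = 10, Σ1 = 4.
Right-hand side: Σt·s = 2, Σs = 7.
So AᵀA·[β₁, β₀]ᵀ = Aᵀs: [[86, 10]; [10, 4]]·[β₁, β₀]ᵀ = [2, 7]ᵀ.
det = 86·4 − 10² = 244.
β₁ = (2·4 − 10·7)/244 = -31/122; β₀ = (86·7 − 10·2)/244 = 291/122.

β₁ = -0.2541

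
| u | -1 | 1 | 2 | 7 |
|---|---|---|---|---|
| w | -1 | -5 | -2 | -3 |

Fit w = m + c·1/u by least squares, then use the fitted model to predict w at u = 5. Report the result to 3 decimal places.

ŵ = -2.816

Setting ∂/∂m … = 0 gives: 4·m + (9/14)·c = -11;  (9/14)·m + (445/196)·c = -38/7.
Eliminating c: (445/196)·(row 1) − (9/14)·(row 2) gives (1699/196)·m = (445/196)·(-11) − (9/14)·(-38/7) = -4211/196, so m = -4211/1699.
Then c = ((-38/7) − (9/14)·(-4211/1699))/(445/196) = -2870/1699.
At u = 5: ŵ = (-4211/1699)·(1) + (-2870/1699)·(1/5) = -4785/1699.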